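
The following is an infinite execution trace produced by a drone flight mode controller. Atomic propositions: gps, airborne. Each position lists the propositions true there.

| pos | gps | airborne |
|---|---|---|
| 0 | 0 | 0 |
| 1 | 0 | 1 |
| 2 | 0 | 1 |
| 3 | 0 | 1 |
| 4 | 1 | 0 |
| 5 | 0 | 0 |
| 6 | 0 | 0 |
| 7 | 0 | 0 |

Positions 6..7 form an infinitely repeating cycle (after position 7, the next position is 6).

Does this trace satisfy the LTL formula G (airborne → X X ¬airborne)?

airborne → X X ¬airborne must hold at every position from 0 onward. It fails at position 1, so G (airborne → X X ¬airborne) is false.
Positions where airborne holds: 1, 2, 3.
Check X X ¬airborne at each: 1→fails, 2→ok, 3→ok.

No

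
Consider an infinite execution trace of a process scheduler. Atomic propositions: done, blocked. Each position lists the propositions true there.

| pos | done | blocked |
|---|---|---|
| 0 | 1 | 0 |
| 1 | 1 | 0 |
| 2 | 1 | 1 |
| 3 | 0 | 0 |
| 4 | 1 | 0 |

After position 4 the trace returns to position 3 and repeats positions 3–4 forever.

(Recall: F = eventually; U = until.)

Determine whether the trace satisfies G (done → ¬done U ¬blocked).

Violated

done → ¬done U ¬blocked must hold at every position from 0 onward. It fails at position 2, so G (done → ¬done U ¬blocked) is false.
Positions where done holds: 0, 1, 2, 4.
Check ¬done U ¬blocked at each: 0→ok, 1→ok, 2→fails, 4→ok.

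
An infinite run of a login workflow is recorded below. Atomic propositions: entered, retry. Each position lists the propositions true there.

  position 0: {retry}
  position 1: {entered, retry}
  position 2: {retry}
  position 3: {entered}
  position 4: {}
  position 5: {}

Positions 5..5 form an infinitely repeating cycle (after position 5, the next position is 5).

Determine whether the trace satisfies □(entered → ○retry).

Violated

entered → ○retry must hold at every position from 0 onward. It fails at position 3, so □(entered → ○retry) is false.
Positions where entered holds: 1, 3.
Check ○retry at each: 1→ok, 3→fails.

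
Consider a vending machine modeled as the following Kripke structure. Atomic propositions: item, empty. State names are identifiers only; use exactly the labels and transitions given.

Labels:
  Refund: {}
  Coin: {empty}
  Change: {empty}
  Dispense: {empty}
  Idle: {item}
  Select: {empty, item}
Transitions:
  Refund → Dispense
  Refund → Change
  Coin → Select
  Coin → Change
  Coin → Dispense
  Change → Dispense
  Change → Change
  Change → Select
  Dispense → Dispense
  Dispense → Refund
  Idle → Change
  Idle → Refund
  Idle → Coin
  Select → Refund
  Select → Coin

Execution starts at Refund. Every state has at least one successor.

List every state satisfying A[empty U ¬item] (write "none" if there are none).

{Refund, Coin, Change, Dispense, Select}

States satisfying empty: {Coin, Change, Dispense, Select}.
States satisfying ¬item: {Refund, Coin, Change, Dispense}.
States satisfying A[empty U ¬item]: {Refund, Coin, Change, Dispense, Select}.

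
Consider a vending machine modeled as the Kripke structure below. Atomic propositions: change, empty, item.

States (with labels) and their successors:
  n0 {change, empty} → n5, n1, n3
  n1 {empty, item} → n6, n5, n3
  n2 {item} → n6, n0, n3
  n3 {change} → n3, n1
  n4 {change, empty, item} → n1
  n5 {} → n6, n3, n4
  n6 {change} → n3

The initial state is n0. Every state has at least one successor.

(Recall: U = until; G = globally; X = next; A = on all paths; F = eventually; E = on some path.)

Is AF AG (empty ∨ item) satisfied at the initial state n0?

States satisfying AG (empty ∨ item): ∅.
States satisfying AF AG (empty ∨ item): ∅.
There is a path from n0 along which AG (empty ∨ item) never holds.
n0 ∉ Sat(AF AG (empty ∨ item)).

No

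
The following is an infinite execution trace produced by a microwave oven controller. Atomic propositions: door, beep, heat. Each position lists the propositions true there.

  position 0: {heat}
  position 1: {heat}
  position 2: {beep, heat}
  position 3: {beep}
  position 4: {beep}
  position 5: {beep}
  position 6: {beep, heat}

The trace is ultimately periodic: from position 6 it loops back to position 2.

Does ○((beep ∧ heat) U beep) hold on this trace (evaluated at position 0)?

The position after 0 is 1; (beep ∧ heat) U beep is false there.

No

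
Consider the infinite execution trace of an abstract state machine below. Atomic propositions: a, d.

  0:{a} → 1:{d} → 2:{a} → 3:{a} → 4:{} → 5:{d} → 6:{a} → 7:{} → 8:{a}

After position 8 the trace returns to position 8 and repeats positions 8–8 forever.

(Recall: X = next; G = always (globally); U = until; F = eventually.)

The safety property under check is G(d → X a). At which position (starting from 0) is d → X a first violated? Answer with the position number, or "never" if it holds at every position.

never

d → X a holds at every position 0..8, and those are all the positions the trace ever visits, so the invariant G(d → X a) is never violated.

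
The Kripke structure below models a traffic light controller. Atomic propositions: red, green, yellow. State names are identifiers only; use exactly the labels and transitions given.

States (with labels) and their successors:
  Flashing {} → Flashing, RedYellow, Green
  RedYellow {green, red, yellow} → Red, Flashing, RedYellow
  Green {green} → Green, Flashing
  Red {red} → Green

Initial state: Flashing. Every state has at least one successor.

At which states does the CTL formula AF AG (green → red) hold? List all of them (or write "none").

States satisfying AG (green → red): ∅.
States satisfying AF AG (green → red): ∅.

none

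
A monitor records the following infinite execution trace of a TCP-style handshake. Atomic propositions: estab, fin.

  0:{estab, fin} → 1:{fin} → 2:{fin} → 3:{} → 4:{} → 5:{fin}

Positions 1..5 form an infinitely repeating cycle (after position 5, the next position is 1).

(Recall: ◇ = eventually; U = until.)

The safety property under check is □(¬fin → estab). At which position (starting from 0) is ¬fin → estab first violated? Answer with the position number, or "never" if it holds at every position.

Check ¬fin → estab at each position in order: 0 ✓, 1 ✓, 2 ✓.
At position 3 the labels are {}, so ¬fin → estab is false there. This is the first violation.

3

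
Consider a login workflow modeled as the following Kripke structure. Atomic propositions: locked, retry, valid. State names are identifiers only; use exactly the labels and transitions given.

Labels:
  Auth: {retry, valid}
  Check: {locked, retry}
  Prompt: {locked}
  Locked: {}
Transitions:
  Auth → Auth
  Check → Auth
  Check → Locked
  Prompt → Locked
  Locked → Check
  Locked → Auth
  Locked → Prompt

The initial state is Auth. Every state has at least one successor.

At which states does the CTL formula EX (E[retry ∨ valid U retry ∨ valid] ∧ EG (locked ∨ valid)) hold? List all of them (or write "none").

{Auth, Check, Locked}

States satisfying EX (E[retry ∨ valid U retry ∨ valid] ∧ EG (locked ∨ valid)): {Auth, Check, Locked}.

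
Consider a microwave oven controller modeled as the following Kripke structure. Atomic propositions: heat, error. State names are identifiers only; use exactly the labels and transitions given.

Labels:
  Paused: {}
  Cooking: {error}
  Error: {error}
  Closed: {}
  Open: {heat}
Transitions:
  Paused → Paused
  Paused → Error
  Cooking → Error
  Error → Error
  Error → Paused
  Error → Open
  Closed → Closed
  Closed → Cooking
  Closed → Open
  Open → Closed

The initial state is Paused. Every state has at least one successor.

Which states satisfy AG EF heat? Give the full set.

{Paused, Cooking, Error, Closed, Open}

States satisfying EF heat: {Paused, Cooking, Error, Closed, Open}.
States satisfying AG EF heat: {Paused, Cooking, Error, Closed, Open}.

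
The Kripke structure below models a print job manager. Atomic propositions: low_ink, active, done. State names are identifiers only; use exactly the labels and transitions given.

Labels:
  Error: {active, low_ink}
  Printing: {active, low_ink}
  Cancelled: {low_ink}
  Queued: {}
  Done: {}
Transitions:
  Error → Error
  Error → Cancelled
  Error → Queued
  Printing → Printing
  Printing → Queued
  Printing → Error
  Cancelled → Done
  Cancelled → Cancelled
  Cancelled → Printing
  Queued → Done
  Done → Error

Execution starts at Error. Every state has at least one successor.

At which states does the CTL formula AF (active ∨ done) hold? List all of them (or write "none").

{Error, Printing, Queued, Done}

States satisfying active ∨ done: {Error, Printing}.
States satisfying AF (active ∨ done): {Error, Printing, Queued, Done}.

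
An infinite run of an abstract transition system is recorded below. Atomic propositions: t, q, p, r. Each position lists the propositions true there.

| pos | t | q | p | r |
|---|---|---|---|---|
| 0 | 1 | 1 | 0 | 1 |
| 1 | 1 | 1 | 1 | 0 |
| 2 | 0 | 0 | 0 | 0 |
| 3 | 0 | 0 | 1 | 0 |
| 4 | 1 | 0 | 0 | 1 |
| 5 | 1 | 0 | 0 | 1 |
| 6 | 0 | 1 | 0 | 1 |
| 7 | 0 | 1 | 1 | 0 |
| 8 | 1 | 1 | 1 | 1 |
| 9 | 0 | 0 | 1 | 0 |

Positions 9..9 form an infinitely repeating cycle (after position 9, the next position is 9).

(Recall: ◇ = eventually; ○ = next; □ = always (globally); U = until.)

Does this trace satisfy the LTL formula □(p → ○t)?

p → ○t must hold at every position from 0 onward. It fails at position 1, so □(p → ○t) is false.
Positions where p holds: 1, 3, 7, 8, 9.
Check ○t at each: 1→fails, 3→ok, 7→ok, 8→fails, 9→fails.

Violated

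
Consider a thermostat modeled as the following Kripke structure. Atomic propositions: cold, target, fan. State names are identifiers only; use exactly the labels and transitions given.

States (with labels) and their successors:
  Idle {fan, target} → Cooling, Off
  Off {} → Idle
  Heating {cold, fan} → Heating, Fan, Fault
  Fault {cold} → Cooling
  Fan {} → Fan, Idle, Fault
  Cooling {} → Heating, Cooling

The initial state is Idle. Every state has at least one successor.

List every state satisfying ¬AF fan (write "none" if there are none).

States satisfying fan: {Idle, Heating}.
States satisfying AF fan: {Idle, Off, Heating}.
States satisfying ¬AF fan: {Fault, Fan, Cooling}.

{Fault, Fan, Cooling}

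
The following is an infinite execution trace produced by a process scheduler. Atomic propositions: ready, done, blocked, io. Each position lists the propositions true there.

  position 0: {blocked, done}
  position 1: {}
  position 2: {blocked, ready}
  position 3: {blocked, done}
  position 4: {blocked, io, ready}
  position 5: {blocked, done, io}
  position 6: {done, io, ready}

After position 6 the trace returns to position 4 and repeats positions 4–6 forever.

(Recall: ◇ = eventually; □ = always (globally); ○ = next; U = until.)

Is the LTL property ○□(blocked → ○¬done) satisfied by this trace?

The position after 0 is 1; □(blocked → ○¬done) is false there.

Violated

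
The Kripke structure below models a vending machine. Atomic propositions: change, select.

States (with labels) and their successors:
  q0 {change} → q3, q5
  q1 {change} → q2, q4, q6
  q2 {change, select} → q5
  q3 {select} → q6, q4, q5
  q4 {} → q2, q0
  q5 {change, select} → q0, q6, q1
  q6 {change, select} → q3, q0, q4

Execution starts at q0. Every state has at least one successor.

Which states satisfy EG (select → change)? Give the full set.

States satisfying select → change: {q0, q1, q2, q4, q5, q6}.
States satisfying EG (select → change): {q0, q1, q2, q4, q5, q6}.

{q0, q1, q2, q4, q5, q6}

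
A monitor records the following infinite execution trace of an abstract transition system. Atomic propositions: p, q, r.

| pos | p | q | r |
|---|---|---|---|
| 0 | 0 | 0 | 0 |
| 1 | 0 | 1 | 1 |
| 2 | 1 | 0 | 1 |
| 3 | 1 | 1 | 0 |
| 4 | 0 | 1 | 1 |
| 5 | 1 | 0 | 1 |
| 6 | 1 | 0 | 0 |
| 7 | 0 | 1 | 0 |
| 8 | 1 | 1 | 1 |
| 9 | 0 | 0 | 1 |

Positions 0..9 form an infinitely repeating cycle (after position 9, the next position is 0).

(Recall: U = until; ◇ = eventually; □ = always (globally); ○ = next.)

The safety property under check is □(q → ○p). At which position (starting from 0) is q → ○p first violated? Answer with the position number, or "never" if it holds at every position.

Check q → ○p at each position in order: 0 ✓, 1 ✓, 2 ✓.
At position 3 the labels are {p, q} and the next position 4 has {q, r}, so q → ○p is false there. This is the first violation.

3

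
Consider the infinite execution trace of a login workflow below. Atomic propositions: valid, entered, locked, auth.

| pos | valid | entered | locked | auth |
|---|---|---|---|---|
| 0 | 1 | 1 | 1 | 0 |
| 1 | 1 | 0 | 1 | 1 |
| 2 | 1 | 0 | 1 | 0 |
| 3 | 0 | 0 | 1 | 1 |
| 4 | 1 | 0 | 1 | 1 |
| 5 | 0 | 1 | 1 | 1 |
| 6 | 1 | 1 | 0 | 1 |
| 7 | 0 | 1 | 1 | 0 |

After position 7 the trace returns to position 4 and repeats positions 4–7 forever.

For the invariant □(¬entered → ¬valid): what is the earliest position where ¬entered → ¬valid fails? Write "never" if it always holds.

1

Check ¬entered → ¬valid at each position in order: 0 ✓.
At position 1 the labels are {auth, locked, valid}, so ¬entered → ¬valid is false there. This is the first violation.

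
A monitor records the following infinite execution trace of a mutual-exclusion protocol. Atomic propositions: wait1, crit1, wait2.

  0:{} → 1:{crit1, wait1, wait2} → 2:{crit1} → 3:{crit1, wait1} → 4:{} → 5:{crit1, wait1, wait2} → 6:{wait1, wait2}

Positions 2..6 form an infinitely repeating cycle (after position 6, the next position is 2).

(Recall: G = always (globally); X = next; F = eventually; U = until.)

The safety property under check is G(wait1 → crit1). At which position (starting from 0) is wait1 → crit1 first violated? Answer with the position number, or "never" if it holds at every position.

Check wait1 → crit1 at each position in order: 0 ✓, 1 ✓, 2 ✓, 3 ✓, 4 ✓, 5 ✓.
At position 6 the labels are {wait1, wait2}, so wait1 → crit1 is false there. This is the first violation.

6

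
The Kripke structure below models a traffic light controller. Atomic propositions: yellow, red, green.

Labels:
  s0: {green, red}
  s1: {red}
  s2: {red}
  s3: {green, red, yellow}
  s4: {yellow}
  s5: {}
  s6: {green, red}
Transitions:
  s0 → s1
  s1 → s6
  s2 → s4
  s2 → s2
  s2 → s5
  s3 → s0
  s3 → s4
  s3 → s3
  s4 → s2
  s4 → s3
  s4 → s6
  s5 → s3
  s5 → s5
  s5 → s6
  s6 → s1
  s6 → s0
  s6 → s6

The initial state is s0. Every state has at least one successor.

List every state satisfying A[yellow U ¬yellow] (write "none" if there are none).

{s0, s1, s2, s5, s6}

States satisfying yellow: {s3, s4}.
States satisfying ¬yellow: {s0, s1, s2, s5, s6}.
States satisfying A[yellow U ¬yellow]: {s0, s1, s2, s5, s6}.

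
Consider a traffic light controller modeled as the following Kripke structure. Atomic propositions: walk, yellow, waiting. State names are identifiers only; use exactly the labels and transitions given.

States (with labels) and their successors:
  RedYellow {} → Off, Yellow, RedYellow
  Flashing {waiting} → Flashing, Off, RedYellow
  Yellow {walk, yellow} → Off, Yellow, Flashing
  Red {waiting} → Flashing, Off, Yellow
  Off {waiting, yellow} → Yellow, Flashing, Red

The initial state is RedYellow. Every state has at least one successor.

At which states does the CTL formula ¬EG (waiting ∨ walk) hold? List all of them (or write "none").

{RedYellow}

States satisfying waiting ∨ walk: {Flashing, Yellow, Red, Off}.
States satisfying EG (waiting ∨ walk): {Flashing, Yellow, Red, Off}.
States satisfying ¬EG (waiting ∨ walk): {RedYellow}.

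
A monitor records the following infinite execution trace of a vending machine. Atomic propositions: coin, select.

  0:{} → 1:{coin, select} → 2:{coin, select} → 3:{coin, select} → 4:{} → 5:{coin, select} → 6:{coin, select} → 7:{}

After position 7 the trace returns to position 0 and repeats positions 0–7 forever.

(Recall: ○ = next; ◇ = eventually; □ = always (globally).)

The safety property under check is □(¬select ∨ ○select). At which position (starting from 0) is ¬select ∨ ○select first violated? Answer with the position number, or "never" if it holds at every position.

Check ¬select ∨ ○select at each position in order: 0 ✓, 1 ✓, 2 ✓.
At position 3 the labels are {coin, select} and the next position 4 has {}, so ¬select ∨ ○select is false there. This is the first violation.

3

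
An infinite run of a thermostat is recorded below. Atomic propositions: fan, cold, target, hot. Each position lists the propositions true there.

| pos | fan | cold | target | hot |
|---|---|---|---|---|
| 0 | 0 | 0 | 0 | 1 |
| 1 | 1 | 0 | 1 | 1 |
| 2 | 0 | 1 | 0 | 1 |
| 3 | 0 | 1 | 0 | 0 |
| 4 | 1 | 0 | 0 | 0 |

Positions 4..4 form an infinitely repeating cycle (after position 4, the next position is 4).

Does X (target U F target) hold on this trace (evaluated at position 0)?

Yes

The position after 0 is 1; target U F target is true there.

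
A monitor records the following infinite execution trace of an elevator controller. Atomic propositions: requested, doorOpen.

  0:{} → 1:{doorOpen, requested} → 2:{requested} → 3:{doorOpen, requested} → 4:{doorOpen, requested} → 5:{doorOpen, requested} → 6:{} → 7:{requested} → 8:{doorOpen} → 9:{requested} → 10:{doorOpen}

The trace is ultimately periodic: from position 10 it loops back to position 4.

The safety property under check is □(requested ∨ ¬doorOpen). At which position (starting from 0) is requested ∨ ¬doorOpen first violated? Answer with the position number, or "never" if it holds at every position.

Check requested ∨ ¬doorOpen at each position in order: 0 ✓, 1 ✓, 2 ✓, 3 ✓, 4 ✓, 5 ✓, 6 ✓, 7 ✓.
At position 8 the labels are {doorOpen}, so requested ∨ ¬doorOpen is false there. This is the first violation.

8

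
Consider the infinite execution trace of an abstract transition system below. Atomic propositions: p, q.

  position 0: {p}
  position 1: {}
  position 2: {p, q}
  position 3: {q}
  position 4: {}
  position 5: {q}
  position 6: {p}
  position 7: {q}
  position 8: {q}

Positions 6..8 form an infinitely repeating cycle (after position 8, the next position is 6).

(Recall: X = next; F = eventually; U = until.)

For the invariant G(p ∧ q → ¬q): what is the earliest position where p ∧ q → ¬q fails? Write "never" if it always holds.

2

Check p ∧ q → ¬q at each position in order: 0 ✓, 1 ✓.
At position 2 the labels are {p, q}, so p ∧ q → ¬q is false there. This is the first violation.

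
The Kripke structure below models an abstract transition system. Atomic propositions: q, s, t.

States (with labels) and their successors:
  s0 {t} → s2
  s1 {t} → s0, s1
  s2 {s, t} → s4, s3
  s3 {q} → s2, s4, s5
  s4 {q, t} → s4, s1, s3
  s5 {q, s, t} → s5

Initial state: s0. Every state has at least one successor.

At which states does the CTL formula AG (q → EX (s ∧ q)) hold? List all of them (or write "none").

{s5}

States satisfying q → EX (s ∧ q): {s0, s1, s2, s3, s5}.
States satisfying AG (q → EX (s ∧ q)): {s5}.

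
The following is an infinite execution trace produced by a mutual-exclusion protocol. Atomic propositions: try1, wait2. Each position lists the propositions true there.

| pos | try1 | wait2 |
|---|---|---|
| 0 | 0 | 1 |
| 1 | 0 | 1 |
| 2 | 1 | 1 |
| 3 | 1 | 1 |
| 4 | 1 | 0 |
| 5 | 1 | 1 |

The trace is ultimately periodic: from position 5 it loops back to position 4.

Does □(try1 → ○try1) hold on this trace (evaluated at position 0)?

try1 → ○try1 holds at every position 0..5, and those are all positions ever visited, so □(try1 → ○try1) holds.
Positions where try1 holds: 2, 3, 4, 5.
Check ○try1 at each: 2→ok, 3→ok, 4→ok, 5→ok.

Holds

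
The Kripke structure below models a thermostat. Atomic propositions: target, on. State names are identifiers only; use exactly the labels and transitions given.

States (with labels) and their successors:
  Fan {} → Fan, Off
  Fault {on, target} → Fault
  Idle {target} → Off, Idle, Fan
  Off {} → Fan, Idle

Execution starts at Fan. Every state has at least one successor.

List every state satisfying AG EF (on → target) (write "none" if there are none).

States satisfying EF (on → target): {Fan, Fault, Idle, Off}.
States satisfying AG EF (on → target): {Fan, Fault, Idle, Off}.

{Fan, Fault, Idle, Off}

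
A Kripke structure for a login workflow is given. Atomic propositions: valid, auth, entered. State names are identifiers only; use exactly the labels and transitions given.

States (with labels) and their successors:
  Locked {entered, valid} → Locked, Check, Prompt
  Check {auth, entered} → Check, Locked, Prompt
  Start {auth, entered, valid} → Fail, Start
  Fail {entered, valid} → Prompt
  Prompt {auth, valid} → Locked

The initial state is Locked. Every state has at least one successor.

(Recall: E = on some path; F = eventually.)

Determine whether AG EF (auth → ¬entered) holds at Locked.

Satisfied

States satisfying EF (auth → ¬entered): {Locked, Check, Start, Fail, Prompt}.
States satisfying AG EF (auth → ¬entered): {Locked, Check, Start, Fail, Prompt}.
Every state reachable from Locked satisfies EF (auth → ¬entered).
Locked ∈ Sat(AG EF (auth → ¬entered)).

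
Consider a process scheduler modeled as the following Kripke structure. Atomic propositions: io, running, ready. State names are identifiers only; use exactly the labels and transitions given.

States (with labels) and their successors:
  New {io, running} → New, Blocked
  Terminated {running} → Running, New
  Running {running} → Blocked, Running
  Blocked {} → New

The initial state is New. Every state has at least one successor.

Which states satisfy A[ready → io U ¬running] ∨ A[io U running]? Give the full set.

States satisfying ready → io: {New, Terminated, Running, Blocked}.
States satisfying ¬running: {Blocked}.
States satisfying A[ready → io U ¬running]: {Blocked}.
States satisfying io: {New}.
States satisfying running: {New, Terminated, Running}.
States satisfying A[io U running]: {New, Terminated, Running}.
States satisfying A[ready → io U ¬running] ∨ A[io U running]: {New, Terminated, Running, Blocked}.

{New, Terminated, Running, Blocked}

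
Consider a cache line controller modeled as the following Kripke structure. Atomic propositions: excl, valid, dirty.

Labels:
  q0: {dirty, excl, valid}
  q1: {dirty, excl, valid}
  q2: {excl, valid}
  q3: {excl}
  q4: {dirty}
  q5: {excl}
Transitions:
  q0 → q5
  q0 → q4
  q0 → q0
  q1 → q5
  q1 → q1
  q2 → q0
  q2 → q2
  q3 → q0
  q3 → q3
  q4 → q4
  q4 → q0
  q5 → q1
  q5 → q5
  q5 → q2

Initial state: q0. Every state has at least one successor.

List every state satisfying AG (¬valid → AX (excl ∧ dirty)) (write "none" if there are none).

States satisfying ¬valid → AX (excl ∧ dirty): {q0, q1, q2}.
States satisfying AG (¬valid → AX (excl ∧ dirty)): ∅.

none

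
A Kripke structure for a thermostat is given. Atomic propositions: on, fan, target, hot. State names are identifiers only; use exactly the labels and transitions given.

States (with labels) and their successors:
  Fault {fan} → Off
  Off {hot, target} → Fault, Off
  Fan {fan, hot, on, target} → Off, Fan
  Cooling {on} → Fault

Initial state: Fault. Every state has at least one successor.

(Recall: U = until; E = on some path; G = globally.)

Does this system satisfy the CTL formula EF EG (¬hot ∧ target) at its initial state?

Does not hold

States satisfying EG (¬hot ∧ target): ∅.
States satisfying EF EG (¬hot ∧ target): ∅.
No suitable path/successor from Fault witnesses the formula.
Fault ∉ Sat(EF EG (¬hot ∧ target)).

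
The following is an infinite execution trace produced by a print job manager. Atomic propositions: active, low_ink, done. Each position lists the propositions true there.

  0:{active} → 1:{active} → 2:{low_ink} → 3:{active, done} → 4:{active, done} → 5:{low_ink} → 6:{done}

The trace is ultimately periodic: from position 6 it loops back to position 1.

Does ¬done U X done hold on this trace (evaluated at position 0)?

Holds

Walking from position 0: X done first holds at position 2, and ¬done holds at every earlier position along the way, so ¬done U X done holds.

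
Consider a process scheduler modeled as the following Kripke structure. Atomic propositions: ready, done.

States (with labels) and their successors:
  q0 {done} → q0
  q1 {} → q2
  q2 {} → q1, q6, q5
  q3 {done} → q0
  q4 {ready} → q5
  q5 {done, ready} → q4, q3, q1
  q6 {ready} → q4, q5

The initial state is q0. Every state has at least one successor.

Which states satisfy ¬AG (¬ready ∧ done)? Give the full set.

{q1, q2, q4, q5, q6}

States satisfying ¬ready ∧ done: {q0, q3}.
States satisfying AG (¬ready ∧ done): {q0, q3}.
States satisfying ¬AG (¬ready ∧ done): {q1, q2, q4, q5, q6}.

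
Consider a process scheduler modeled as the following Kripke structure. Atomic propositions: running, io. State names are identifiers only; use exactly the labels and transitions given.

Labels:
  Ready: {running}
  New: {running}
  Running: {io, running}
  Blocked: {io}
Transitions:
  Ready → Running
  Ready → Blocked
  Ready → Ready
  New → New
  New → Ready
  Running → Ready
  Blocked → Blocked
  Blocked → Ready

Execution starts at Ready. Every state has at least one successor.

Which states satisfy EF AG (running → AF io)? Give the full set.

States satisfying AG (running → AF io): ∅.
States satisfying EF AG (running → AF io): ∅.

none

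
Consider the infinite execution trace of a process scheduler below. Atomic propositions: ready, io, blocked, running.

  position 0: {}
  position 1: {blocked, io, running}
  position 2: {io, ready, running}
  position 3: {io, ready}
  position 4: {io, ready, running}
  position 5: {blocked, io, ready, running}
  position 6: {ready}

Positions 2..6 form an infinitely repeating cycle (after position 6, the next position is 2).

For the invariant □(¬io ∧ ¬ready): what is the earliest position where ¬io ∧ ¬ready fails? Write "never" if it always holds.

1

Check ¬io ∧ ¬ready at each position in order: 0 ✓.
At position 1 the labels are {blocked, io, running}, so ¬io ∧ ¬ready is false there. This is the first violation.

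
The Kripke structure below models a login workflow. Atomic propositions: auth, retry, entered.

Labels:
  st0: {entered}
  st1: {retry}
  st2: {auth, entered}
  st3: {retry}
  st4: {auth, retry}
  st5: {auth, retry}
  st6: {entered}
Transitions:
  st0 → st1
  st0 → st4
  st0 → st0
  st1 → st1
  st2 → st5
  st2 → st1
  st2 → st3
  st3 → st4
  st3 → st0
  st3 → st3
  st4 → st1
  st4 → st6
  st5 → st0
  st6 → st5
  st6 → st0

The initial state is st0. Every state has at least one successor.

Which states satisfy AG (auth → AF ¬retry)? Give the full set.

States satisfying auth → AF ¬retry: {st0, st1, st2, st3, st5, st6}.
States satisfying AG (auth → AF ¬retry): {st1}.

{st1}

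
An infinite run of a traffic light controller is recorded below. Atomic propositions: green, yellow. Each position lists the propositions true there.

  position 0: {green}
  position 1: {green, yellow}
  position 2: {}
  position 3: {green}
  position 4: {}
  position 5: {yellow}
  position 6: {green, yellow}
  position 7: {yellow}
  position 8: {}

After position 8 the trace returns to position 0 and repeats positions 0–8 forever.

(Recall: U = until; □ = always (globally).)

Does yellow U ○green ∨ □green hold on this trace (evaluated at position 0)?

Walking from position 0: ○green first holds at position 0, and yellow holds at every earlier position along the way, so yellow U ○green holds.
green must hold at every position from 0 onward. It fails at position 2, so □green is false.
At position 0: yellow U ○green is true; □green is false; so yellow U ○green ∨ □green is true.

Holds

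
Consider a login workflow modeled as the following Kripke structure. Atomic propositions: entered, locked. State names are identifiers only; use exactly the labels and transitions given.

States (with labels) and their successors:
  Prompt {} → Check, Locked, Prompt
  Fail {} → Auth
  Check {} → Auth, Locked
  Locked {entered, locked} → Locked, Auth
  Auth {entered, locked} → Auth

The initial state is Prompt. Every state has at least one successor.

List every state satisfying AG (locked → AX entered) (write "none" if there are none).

States satisfying locked → AX entered: {Prompt, Fail, Check, Locked, Auth}.
States satisfying AG (locked → AX entered): {Prompt, Fail, Check, Locked, Auth}.

{Prompt, Fail, Check, Locked, Auth}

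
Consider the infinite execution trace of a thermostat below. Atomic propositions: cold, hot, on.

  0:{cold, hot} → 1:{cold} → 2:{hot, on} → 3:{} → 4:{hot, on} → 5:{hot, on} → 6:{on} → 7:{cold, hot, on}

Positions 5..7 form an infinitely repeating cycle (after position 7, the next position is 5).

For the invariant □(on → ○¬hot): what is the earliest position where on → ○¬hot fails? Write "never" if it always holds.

4

Check on → ○¬hot at each position in order: 0 ✓, 1 ✓, 2 ✓, 3 ✓.
At position 4 the labels are {hot, on} and the next position 5 has {hot, on}, so on → ○¬hot is false there. This is the first violation.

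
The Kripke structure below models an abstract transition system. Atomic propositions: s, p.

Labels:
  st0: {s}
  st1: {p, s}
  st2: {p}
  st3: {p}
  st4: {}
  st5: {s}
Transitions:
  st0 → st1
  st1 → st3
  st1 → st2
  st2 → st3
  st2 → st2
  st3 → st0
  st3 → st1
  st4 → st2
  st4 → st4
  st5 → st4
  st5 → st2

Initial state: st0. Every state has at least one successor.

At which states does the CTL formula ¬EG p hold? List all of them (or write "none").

States satisfying p: {st1, st2, st3}.
States satisfying EG p: {st1, st2, st3}.
States satisfying ¬EG p: {st0, st4, st5}.

{st0, st4, st5}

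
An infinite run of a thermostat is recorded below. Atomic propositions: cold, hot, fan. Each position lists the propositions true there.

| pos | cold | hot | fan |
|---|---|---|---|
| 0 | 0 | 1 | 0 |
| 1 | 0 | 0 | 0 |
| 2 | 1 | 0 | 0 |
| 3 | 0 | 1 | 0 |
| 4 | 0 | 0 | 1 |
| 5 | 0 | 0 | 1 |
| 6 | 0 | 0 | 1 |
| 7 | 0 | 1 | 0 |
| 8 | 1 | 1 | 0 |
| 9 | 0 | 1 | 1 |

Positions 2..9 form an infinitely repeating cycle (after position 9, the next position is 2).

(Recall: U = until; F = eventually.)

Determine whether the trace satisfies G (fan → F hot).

fan → F hot holds at every position 0..9, and those are all positions ever visited, so G (fan → F hot) holds.
Positions where fan holds: 4, 5, 6, 9.
Check F hot at each: 4→ok, 5→ok, 6→ok, 9→ok.

Yes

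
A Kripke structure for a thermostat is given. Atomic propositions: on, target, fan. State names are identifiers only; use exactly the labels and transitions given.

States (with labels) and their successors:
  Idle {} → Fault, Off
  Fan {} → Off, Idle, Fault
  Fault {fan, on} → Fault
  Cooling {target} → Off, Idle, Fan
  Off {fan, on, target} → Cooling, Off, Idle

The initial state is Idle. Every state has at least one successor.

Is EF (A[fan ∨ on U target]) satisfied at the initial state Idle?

Satisfied

States satisfying A[fan ∨ on U target]: {Cooling, Off}.
States satisfying EF (A[fan ∨ on U target]): {Idle, Fan, Cooling, Off}.
Some path from Idle reaches a state where A[fan ∨ on U target] holds.
Idle ∈ Sat(EF (A[fan ∨ on U target])).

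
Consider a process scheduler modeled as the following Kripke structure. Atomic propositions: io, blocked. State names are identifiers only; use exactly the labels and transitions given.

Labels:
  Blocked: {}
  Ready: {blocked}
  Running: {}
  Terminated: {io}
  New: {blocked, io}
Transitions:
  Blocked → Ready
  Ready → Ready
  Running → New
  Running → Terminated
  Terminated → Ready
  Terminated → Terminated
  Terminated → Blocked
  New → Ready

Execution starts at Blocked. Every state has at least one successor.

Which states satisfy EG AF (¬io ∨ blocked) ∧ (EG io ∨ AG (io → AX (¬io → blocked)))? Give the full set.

States satisfying AF (¬io ∨ blocked): {Blocked, Ready, Running, New}.
States satisfying EG AF (¬io ∨ blocked): {Blocked, Ready, Running, New}.
States satisfying io: {Terminated, New}.
States satisfying EG io: {Terminated}.
States satisfying io → AX (¬io → blocked): {Blocked, Ready, Running, New}.
States satisfying AG (io → AX (¬io → blocked)): {Blocked, Ready, New}.
States satisfying EG io ∨ AG (io → AX (¬io → blocked)): {Blocked, Ready, Terminated, New}.
States satisfying EG AF (¬io ∨ blocked) ∧ (EG io ∨ AG (io → AX (¬io → blocked))): {Blocked, Ready, New}.

{Blocked, Ready, New}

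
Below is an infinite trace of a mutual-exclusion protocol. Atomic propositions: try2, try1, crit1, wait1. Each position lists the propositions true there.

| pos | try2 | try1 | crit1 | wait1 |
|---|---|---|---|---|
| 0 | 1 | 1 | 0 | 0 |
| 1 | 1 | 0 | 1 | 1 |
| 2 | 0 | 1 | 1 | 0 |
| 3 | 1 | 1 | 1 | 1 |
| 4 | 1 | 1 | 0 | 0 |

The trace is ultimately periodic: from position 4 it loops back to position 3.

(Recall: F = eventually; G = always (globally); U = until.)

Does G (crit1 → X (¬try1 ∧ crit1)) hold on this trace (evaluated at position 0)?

Violated

crit1 → X (¬try1 ∧ crit1) must hold at every position from 0 onward. It fails at position 1, so G (crit1 → X (¬try1 ∧ crit1)) is false.
Positions where crit1 holds: 1, 2, 3.
Check X (¬try1 ∧ crit1) at each: 1→fails, 2→fails, 3→fails.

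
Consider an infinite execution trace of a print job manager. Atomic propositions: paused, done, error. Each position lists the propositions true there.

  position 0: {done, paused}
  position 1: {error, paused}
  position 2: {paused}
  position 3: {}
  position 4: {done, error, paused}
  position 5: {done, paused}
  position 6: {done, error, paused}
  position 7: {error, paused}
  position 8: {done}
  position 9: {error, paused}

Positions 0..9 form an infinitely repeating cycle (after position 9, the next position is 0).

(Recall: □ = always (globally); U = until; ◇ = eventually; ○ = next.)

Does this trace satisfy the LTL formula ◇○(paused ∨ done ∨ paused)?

○(paused ∨ done ∨ paused) holds at position 0, which is reachable from 0, so ◇○(paused ∨ done ∨ paused) holds.

Satisfied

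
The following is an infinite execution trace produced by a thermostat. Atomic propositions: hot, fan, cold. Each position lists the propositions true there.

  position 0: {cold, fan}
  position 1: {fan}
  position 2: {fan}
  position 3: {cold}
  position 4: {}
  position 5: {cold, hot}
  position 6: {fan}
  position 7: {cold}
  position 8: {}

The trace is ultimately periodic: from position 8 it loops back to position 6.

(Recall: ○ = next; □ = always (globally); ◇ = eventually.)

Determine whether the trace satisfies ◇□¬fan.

No

□¬fan is false at every position 0..8, so it never becomes true and ◇□¬fan fails.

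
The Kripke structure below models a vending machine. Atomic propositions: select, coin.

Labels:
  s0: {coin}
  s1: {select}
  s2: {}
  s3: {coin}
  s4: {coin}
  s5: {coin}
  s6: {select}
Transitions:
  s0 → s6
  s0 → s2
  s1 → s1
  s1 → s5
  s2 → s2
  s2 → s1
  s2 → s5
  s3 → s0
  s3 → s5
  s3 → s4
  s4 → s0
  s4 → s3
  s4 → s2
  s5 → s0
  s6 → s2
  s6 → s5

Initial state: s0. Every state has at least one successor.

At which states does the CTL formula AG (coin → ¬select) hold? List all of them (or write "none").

{s0, s1, s2, s3, s4, s5, s6}

States satisfying coin → ¬select: {s0, s1, s2, s3, s4, s5, s6}.
States satisfying AG (coin → ¬select): {s0, s1, s2, s3, s4, s5, s6}.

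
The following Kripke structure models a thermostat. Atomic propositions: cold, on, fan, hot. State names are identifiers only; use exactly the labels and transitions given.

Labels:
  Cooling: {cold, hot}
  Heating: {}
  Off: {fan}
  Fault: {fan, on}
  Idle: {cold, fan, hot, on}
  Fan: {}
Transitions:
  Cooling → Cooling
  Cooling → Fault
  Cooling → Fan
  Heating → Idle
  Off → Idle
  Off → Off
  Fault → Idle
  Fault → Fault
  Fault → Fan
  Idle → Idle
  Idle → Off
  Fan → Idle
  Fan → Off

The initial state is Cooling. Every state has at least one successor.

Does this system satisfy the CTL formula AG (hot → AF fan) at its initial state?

Does not hold

States satisfying hot → AF fan: {Heating, Off, Fault, Idle, Fan}.
States satisfying AG (hot → AF fan): {Heating, Off, Fault, Idle, Fan}.
Cooling is reachable from Cooling and violates hot → AF fan, so AG fails at Cooling.
Cooling ∉ Sat(AG (hot → AF fan)).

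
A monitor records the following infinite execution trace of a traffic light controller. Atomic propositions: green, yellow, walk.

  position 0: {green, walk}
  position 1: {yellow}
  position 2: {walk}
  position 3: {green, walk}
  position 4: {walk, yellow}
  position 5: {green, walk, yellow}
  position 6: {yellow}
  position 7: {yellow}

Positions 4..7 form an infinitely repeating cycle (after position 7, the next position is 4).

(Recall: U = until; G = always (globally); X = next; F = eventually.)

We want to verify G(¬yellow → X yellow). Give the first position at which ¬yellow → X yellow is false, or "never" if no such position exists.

2

Check ¬yellow → X yellow at each position in order: 0 ✓, 1 ✓.
At position 2 the labels are {walk} and the next position 3 has {green, walk}, so ¬yellow → X yellow is false there. This is the first violation.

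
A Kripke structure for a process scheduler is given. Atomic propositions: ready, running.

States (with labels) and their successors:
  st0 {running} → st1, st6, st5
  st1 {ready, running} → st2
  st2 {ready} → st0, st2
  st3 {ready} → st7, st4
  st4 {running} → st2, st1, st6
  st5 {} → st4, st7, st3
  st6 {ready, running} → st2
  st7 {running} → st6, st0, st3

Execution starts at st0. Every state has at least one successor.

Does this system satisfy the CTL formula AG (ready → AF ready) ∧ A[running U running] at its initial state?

Holds

States satisfying ready → AF ready: {st0, st1, st2, st3, st4, st5, st6, st7}.
States satisfying AG (ready → AF ready): {st0, st1, st2, st3, st4, st5, st6, st7}.
States satisfying running: {st0, st1, st4, st6, st7}.
States satisfying A[running U running]: {st0, st1, st4, st6, st7}.
States satisfying AG (ready → AF ready) ∧ A[running U running]: {st0, st1, st4, st6, st7}.
st0 ∈ Sat(AG (ready → AF ready) ∧ A[running U running]).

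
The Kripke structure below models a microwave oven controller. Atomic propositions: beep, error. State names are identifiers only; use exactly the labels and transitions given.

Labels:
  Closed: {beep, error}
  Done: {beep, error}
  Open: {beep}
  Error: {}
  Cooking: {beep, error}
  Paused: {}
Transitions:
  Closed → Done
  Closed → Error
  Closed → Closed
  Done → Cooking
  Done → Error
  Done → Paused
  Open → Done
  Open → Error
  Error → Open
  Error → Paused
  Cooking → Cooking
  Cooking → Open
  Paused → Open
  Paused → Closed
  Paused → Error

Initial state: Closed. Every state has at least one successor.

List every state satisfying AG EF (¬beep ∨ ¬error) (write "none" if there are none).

States satisfying EF (¬beep ∨ ¬error): {Closed, Done, Open, Error, Cooking, Paused}.
States satisfying AG EF (¬beep ∨ ¬error): {Closed, Done, Open, Error, Cooking, Paused}.

{Closed, Done, Open, Error, Cooking, Paused}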